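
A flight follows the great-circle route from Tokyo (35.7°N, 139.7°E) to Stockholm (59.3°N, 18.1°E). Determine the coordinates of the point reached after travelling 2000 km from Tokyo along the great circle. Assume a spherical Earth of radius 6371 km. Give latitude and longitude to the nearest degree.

≈ (51°N, 127°E)

Write both endpoints as unit vectors p₁, p₂ with components (cos φ cos λ, cos φ sin λ, sin φ).
The central angle between the endpoints is δ = arccos(p₁·p₂) ≈ 1.282 rad (73.5°). The total great-circle distance is δ·R ≈ 1.282 × 6371 ≈ 8170 km, so the target fraction is f = 2000/8170 ≈ 0.245.
Interpolate at f ≈ 0.245 with slerp weights a = sin((1−f)δ)/sin δ ≈ 0.859, b = sin(fδ)/sin δ ≈ 0.322.
p = a·p₁ + b·p₂ ≈ (-0.376, 0.503, 0.779); φ = arcsin(p_z) ≈ 51.12°, λ = atan2(p_y, p_x) ≈ 126.81°.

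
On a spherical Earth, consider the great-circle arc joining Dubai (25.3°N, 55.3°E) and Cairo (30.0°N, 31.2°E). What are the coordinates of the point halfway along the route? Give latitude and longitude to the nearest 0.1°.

≈ 28.2°N, 43.5°E

Convert each endpoint to a unit vector on the sphere (x = cos φ cos λ, y = cos φ sin λ, z = sin φ).
The central angle between the endpoints is δ = arccos(p₁·p₂) ≈ 0.381 rad (21.8°).
Interpolate at f = 1/2 with slerp weights a = sin((1−f)δ)/sin δ ≈ 0.509, b = sin(fδ)/sin δ ≈ 0.509.
p = a·p₁ + b·p₂ ≈ (0.639, 0.607, 0.472); φ = arcsin(p_z) ≈ 28.18°, λ = atan2(p_y, p_x) ≈ 43.51°.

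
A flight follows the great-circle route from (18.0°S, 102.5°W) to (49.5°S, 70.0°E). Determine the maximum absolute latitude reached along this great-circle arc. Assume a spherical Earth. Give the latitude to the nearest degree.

The great circle lies in the plane with unit normal n̂ = (p₁ × p₂)/|p₁ × p₂|.
Here n̂_z ≈ +0.087; the vertex latitude is φ_max = arccos|n̂_z| ≈ 85.0°.
Check via Clairaut: cos φ_max = |cos φ₁| · sin C = cos(18.0°)·sin(174.7°) ≈ 0.087, again giving ≈ 85.0°.

≈ 85°S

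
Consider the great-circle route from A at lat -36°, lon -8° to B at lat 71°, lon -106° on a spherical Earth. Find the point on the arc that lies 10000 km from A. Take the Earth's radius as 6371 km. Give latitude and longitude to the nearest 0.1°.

≈ lat 47.8°, lon -44.6°

The haversine formula gives a central angle δ ≈ 2.205 rad (126.3°) between the endpoints. The total great-circle distance is δ·R ≈ 2.205 × 6371 ≈ 14047 km, so the target fraction is f = 10000/14047 ≈ 0.712.
Interpolate at f ≈ 0.712 with slerp weights a = sin((1−f)δ)/sin δ ≈ 0.737, b = sin(fδ)/sin δ ≈ 1.241.
p = a·p₁ + b·p₂ ≈ (0.479, -0.471, 0.741); φ = arcsin(p_z) ≈ 47.79°, λ = atan2(p_y, p_x) ≈ -44.56°.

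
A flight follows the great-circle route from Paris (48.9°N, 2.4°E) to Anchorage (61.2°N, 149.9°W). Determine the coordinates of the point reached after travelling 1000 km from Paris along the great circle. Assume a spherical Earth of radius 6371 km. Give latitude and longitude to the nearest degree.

≈ 58°N, 2°W

Write both endpoints as unit vectors p₁, p₂ with components (cos φ cos λ, cos φ sin λ, sin φ).
The central angle between the endpoints is δ = arccos(p₁·p₂) ≈ 1.181 rad (67.7°). The total great-circle distance is δ·R ≈ 1.181 × 6371 ≈ 7524 km, so the target fraction is f = 1000/7524 ≈ 0.133.
Interpolate at f ≈ 0.133 with slerp weights a = sin((1−f)δ)/sin δ ≈ 0.923, b = sin(fδ)/sin δ ≈ 0.169.
p = a·p₁ + b·p₂ ≈ (0.536, -0.015, 0.844); φ = arcsin(p_z) ≈ 57.57°, λ = atan2(p_y, p_x) ≈ -1.65°.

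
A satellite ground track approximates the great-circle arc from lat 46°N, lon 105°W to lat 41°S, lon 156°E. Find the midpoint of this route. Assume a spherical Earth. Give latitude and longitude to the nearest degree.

≈ lat 4°N, lon 157°W

From cos δ = sin φ₁ sin φ₂ + cos φ₁ cos φ₂ cos Δλ, the central angle is δ ≈ 2.158 rad (123.6°).
Interpolate at f = 1/2 with slerp weights a = sin((1−f)δ)/sin δ ≈ 1.059, b = sin(fδ)/sin δ ≈ 1.059.
p = a·p₁ + b·p₂ ≈ (-0.920, -0.385, 0.067); φ = arcsin(p_z) ≈ 3.84°, λ = atan2(p_y, p_x) ≈ -157.28°.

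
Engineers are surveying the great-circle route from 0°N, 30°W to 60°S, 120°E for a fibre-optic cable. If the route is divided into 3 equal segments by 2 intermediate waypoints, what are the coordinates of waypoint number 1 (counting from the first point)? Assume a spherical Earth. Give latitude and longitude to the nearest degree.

The haversine formula gives a central angle δ ≈ 2.019 rad (115.7°) between the endpoints.
Interpolate at f = 1/3 with slerp weights a = sin((1−f)δ)/sin δ ≈ 1.081, b = sin(fδ)/sin δ ≈ 0.691.
p = a·p₁ + b·p₂ ≈ (0.764, -0.241, -0.599); φ = arcsin(p_z) ≈ -36.78°, λ = atan2(p_y, p_x) ≈ -17.54°.

≈ 37°S, 18°W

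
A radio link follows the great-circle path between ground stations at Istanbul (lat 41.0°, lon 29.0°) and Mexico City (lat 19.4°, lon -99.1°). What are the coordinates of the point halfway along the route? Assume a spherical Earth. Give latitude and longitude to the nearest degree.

The haversine formula gives a central angle δ ≈ 1.794 rad (102.8°) between the endpoints.
Interpolate at f = 1/2 with slerp weights a = sin((1−f)δ)/sin δ ≈ 0.801, b = sin(fδ)/sin δ ≈ 0.801.
p = a·p₁ + b·p₂ ≈ (0.409, -0.453, 0.792); φ = arcsin(p_z) ≈ 52.36°, λ = atan2(p_y, p_x) ≈ -47.90°.

≈ lat 52°, lon -48°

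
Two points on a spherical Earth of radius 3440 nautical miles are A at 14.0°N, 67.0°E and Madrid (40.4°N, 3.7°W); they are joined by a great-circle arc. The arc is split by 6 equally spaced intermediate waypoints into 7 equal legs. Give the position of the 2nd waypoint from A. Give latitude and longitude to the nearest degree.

≈ 25°N, 51°E

The haversine formula gives a central angle δ ≈ 1.158 rad (66.4°) between the endpoints.
Interpolate at f = 2/7 with slerp weights a = sin((1−f)δ)/sin δ ≈ 0.804, b = sin(fδ)/sin δ ≈ 0.355.
p = a·p₁ + b·p₂ ≈ (0.574, 0.700, 0.424); φ = arcsin(p_z) ≈ 25.10°, λ = atan2(p_y, p_x) ≈ 50.65°.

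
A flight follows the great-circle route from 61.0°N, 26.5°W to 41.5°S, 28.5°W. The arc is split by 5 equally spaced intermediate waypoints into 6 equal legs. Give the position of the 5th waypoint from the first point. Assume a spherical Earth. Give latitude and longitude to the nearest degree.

Write both endpoints as unit vectors p₁, p₂ with components (cos φ cos λ, cos φ sin λ, sin φ).
The central angle between the endpoints is δ = arccos(p₁·p₂) ≈ 1.789 rad (102.5°).
Interpolate at f = 5/6 with slerp weights a = sin((1−f)δ)/sin δ ≈ 0.301, b = sin(fδ)/sin δ ≈ 1.021.
p = a·p₁ + b·p₂ ≈ (0.803, -0.430, -0.413); φ = arcsin(p_z) ≈ -24.42°, λ = atan2(p_y, p_x) ≈ -28.18°.

≈ 24°S, 28°W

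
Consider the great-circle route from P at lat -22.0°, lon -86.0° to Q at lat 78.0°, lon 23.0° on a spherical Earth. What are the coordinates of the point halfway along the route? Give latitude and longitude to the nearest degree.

≈ lat 34°, lon -73°

Convert each endpoint to a unit vector on the sphere (x = cos φ cos λ, y = cos φ sin λ, z = sin φ).
The central angle between the endpoints is δ = arccos(p₁·p₂) ≈ 2.014 rad (115.4°).
Interpolate at f = 1/2 with slerp weights a = sin((1−f)δ)/sin δ ≈ 0.936, b = sin(fδ)/sin δ ≈ 0.936.
p = a·p₁ + b·p₂ ≈ (0.240, -0.790, 0.565); φ = arcsin(p_z) ≈ 34.39°, λ = atan2(p_y, p_x) ≈ -73.12°.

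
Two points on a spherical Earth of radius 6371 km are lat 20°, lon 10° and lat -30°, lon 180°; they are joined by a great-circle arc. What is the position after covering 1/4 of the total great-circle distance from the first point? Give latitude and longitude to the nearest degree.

≈ lat -13°, lon 36°

Write both endpoints as unit vectors p₁, p₂ with components (cos φ cos λ, cos φ sin λ, sin φ).
The central angle between the endpoints is δ = arccos(p₁·p₂) ≈ 2.906 rad (166.5°).
Interpolate at f = 1/4 with slerp weights a = sin((1−f)δ)/sin δ ≈ 3.518, b = sin(fδ)/sin δ ≈ 2.849.
p = a·p₁ + b·p₂ ≈ (0.788, 0.574, -0.221); φ = arcsin(p_z) ≈ -12.79°, λ = atan2(p_y, p_x) ≈ 36.07°.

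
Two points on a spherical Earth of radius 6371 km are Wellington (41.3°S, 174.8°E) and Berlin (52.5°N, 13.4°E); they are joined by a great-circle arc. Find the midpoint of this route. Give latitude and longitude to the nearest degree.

Write both endpoints as unit vectors p₁, p₂ with components (cos φ cos λ, cos φ sin λ, sin φ).
The central angle between the endpoints is δ = arccos(p₁·p₂) ≈ 2.848 rad (163.2°).
Interpolate at f = 1/2 with slerp weights a = sin((1−f)δ)/sin δ ≈ 3.413, b = sin(fδ)/sin δ ≈ 3.413.
p = a·p₁ + b·p₂ ≈ (-0.532, 0.714, 0.455); φ = arcsin(p_z) ≈ 27.07°, λ = atan2(p_y, p_x) ≈ 126.71°.

≈ 27°N, 127°E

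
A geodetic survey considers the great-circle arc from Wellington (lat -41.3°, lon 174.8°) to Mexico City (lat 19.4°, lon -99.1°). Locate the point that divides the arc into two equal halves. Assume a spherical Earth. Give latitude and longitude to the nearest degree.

Write both endpoints as unit vectors p₁, p₂ with components (cos φ cos λ, cos φ sin λ, sin φ).
The central angle between the endpoints is δ = arccos(p₁·p₂) ≈ 1.743 rad (99.8°).
Interpolate at f = 1/2 with slerp weights a = sin((1−f)δ)/sin δ ≈ 0.777, b = sin(fδ)/sin δ ≈ 0.777.
p = a·p₁ + b·p₂ ≈ (-0.697, -0.670, -0.255); φ = arcsin(p_z) ≈ -14.75°, λ = atan2(p_y, p_x) ≈ -136.11°.

≈ lat -15°, lon -136°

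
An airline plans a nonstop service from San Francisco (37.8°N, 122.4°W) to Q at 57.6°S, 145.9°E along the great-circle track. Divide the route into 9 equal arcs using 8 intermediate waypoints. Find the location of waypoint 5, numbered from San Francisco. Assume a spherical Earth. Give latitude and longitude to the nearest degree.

≈ 20°S, 161°W

The haversine formula gives a central angle δ ≈ 2.129 rad (122.0°) between the endpoints.
Interpolate at f = 5/9 with slerp weights a = sin((1−f)δ)/sin δ ≈ 0.957, b = sin(fδ)/sin δ ≈ 1.092.
p = a·p₁ + b·p₂ ≈ (-0.889, -0.310, -0.335); φ = arcsin(p_z) ≈ -19.59°, λ = atan2(p_y, p_x) ≈ -160.77°.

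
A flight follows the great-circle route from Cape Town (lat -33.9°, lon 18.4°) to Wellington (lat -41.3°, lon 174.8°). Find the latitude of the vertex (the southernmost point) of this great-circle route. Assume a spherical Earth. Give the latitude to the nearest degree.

≈ -75°

The great circle lies in the plane with unit normal n̂ = (p₁ × p₂)/|p₁ × p₂|.
Here n̂_z ≈ +0.255; the vertex latitude is φ_max = arccos|n̂_z| ≈ 75.2°.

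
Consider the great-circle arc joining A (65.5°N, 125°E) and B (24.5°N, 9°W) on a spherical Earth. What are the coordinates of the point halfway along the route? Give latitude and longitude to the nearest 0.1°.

≈ (62.5°N, 16.6°E)

Write both endpoints as unit vectors p₁, p₂ with components (cos φ cos λ, cos φ sin λ, sin φ).
The central angle between the endpoints is δ = arccos(p₁·p₂) ≈ 1.455 rad (83.4°).
Interpolate at f = 1/2 with slerp weights a = sin((1−f)δ)/sin δ ≈ 0.670, b = sin(fδ)/sin δ ≈ 0.670.
p = a·p₁ + b·p₂ ≈ (0.443, 0.132, 0.887); φ = arcsin(p_z) ≈ 62.49°, λ = atan2(p_y, p_x) ≈ 16.63°.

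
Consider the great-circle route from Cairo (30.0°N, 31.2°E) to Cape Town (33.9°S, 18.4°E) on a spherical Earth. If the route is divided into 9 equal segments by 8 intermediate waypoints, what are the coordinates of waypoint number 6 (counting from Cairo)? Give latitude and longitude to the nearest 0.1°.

From cos δ = sin φ₁ sin φ₂ + cos φ₁ cos φ₂ cos Δλ, the central angle is δ ≈ 1.135 rad (65.0°).
Interpolate at f = 6/9 with slerp weights a = sin((1−f)δ)/sin δ ≈ 0.407, b = sin(fδ)/sin δ ≈ 0.757.
p = a·p₁ + b·p₂ ≈ (0.898, 0.381, -0.219); φ = arcsin(p_z) ≈ -12.63°, λ = atan2(p_y, p_x) ≈ 23.00°.

≈ 12.6°S, 23.0°E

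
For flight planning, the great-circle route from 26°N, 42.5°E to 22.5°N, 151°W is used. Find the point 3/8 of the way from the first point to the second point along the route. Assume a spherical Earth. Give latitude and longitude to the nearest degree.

Write both endpoints as unit vectors p₁, p₂ with components (cos φ cos λ, cos φ sin λ, sin φ).
The central angle between the endpoints is δ = arccos(p₁·p₂) ≈ 2.265 rad (129.8°).
Interpolate at f = 3/8 with slerp weights a = sin((1−f)δ)/sin δ ≈ 1.285, b = sin(fδ)/sin δ ≈ 0.977.
p = a·p₁ + b·p₂ ≈ (0.062, 0.343, 0.937); φ = arcsin(p_z) ≈ 69.60°, λ = atan2(p_y, p_x) ≈ 79.68°.

≈ 70°N, 80°E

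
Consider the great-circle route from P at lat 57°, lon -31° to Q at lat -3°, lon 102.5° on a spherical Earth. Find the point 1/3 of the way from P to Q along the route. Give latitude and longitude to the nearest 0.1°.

Write both endpoints as unit vectors p₁, p₂ with components (cos φ cos λ, cos φ sin λ, sin φ).
The central angle between the endpoints is δ = arccos(p₁·p₂) ≈ 2.002 rad (114.7°).
Interpolate at f = 1/3 with slerp weights a = sin((1−f)δ)/sin δ ≈ 1.070, b = sin(fδ)/sin δ ≈ 0.681.
p = a·p₁ + b·p₂ ≈ (0.352, 0.364, 0.862); φ = arcsin(p_z) ≈ 59.55°, λ = atan2(p_y, p_x) ≈ 45.93°.

≈ lat 59.6°, lon 45.9°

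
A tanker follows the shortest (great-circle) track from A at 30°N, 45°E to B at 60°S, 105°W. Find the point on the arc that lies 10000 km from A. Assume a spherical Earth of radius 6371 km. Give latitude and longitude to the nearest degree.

Write both endpoints as unit vectors p₁, p₂ with components (cos φ cos λ, cos φ sin λ, sin φ).
The central angle between the endpoints is δ = arccos(p₁·p₂) ≈ 2.512 rad (143.9°). The total great-circle distance is δ·R ≈ 2.512 × 6371 ≈ 16001 km, so the target fraction is f = 10000/16001 ≈ 0.625.
Interpolate at f ≈ 0.625 with slerp weights a = sin((1−f)δ)/sin δ ≈ 1.373, b = sin(fδ)/sin δ ≈ 1.697.
p = a·p₁ + b·p₂ ≈ (0.621, 0.021, -0.784); φ = arcsin(p_z) ≈ -51.59°, λ = atan2(p_y, p_x) ≈ 1.92°.

≈ 52°S, 2°E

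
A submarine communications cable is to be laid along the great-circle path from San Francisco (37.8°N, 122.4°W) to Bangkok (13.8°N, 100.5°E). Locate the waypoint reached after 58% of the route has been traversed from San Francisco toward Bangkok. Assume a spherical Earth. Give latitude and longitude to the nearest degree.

≈ 48°N, 142°E

From cos δ = sin φ₁ sin φ₂ + cos φ₁ cos φ₂ cos Δλ, the central angle is δ ≈ 2.000 rad (114.6°).
Interpolate at f = 0.58 with slerp weights a = sin((1−f)δ)/sin δ ≈ 0.819, b = sin(fδ)/sin δ ≈ 1.008.
p = a·p₁ + b·p₂ ≈ (-0.525, 0.416, 0.742); φ = arcsin(p_z) ≈ 47.93°, λ = atan2(p_y, p_x) ≈ 141.59°.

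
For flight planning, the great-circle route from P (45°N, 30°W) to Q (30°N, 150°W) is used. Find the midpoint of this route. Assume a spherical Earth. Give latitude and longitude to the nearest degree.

≈ (57°N, 100°W)

The haversine formula gives a central angle δ ≈ 1.523 rad (87.3°) between the endpoints.
Interpolate at f = 1/2 with slerp weights a = sin((1−f)δ)/sin δ ≈ 0.691, b = sin(fδ)/sin δ ≈ 0.691.
p = a·p₁ + b·p₂ ≈ (-0.095, -0.543, 0.834); φ = arcsin(p_z) ≈ 56.51°, λ = atan2(p_y, p_x) ≈ -99.92°.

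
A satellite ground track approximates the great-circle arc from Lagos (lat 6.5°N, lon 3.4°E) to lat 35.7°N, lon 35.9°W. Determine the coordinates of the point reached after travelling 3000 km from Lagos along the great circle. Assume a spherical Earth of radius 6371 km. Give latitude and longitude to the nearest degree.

≈ lat 25°N, lon 17°W

Convert each endpoint to a unit vector on the sphere (x = cos φ cos λ, y = cos φ sin λ, z = sin φ).
The central angle between the endpoints is δ = arccos(p₁·p₂) ≈ 0.809 rad (46.3°). The total great-circle distance is δ·R ≈ 0.809 × 6371 ≈ 5152 km, so the target fraction is f = 3000/5152 ≈ 0.582.
Interpolate at f ≈ 0.582 with slerp weights a = sin((1−f)δ)/sin δ ≈ 0.458, b = sin(fδ)/sin δ ≈ 0.627.
p = a·p₁ + b·p₂ ≈ (0.867, -0.272, 0.418); φ = arcsin(p_z) ≈ 24.70°, λ = atan2(p_y, p_x) ≈ -17.40°.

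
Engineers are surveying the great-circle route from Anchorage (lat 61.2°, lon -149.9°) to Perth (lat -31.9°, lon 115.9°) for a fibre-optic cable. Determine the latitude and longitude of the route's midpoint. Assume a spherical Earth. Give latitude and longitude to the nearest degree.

From cos δ = sin φ₁ sin φ₂ + cos φ₁ cos φ₂ cos Δλ, the central angle is δ ≈ 2.086 rad (119.5°).
Interpolate at f = 1/2 with slerp weights a = sin((1−f)δ)/sin δ ≈ 0.993, b = sin(fδ)/sin δ ≈ 0.993.
p = a·p₁ + b·p₂ ≈ (-0.782, 0.518, 0.345); φ = arcsin(p_z) ≈ 20.21°, λ = atan2(p_y, p_x) ≈ 146.46°.

≈ lat 20°, lon 146°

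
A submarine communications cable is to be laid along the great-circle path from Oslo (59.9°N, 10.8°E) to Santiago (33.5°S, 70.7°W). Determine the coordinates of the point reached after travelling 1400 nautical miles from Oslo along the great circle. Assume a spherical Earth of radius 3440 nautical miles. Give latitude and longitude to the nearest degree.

Convert each endpoint to a unit vector on the sphere (x = cos φ cos λ, y = cos φ sin λ, z = sin φ).
The central angle between the endpoints is δ = arccos(p₁·p₂) ≈ 2.000 rad (114.6°). The total great-circle distance is δ·R ≈ 2.000 × 3440 ≈ 6878 nmi, so the target fraction is f = 1400/6878 ≈ 0.204.
Interpolate at f ≈ 0.204 with slerp weights a = sin((1−f)δ)/sin δ ≈ 1.099, b = sin(fδ)/sin δ ≈ 0.435.
p = a·p₁ + b·p₂ ≈ (0.661, -0.239, 0.711); φ = arcsin(p_z) ≈ 45.30°, λ = atan2(p_y, p_x) ≈ -19.88°.

≈ 45°N, 20°W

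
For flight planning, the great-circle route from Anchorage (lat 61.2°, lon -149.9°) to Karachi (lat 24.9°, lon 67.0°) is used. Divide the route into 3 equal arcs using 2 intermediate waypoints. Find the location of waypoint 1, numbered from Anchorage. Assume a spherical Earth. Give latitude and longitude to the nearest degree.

≈ lat 74°, lon 132°

Write both endpoints as unit vectors p₁, p₂ with components (cos φ cos λ, cos φ sin λ, sin φ).
The central angle between the endpoints is δ = arccos(p₁·p₂) ≈ 1.551 rad (88.9°).
Interpolate at f = 1/3 with slerp weights a = sin((1−f)δ)/sin δ ≈ 0.860, b = sin(fδ)/sin δ ≈ 0.494.
p = a·p₁ + b·p₂ ≈ (-0.183, 0.205, 0.961); φ = arcsin(p_z) ≈ 74.04°, λ = atan2(p_y, p_x) ≈ 131.74°.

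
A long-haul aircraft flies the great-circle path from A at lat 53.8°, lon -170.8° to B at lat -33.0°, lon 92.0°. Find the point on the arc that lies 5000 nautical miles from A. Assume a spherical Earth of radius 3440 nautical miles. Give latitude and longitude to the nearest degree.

≈ lat -4°, lon 116°

Write both endpoints as unit vectors p₁, p₂ with components (cos φ cos λ, cos φ sin λ, sin φ).
The central angle between the endpoints is δ = arccos(p₁·p₂) ≈ 2.096 rad (120.1°). The total great-circle distance is δ·R ≈ 2.096 × 3440 ≈ 7211 nmi, so the target fraction is f = 5000/7211 ≈ 0.693.
Interpolate at f ≈ 0.693 with slerp weights a = sin((1−f)δ)/sin δ ≈ 0.693, b = sin(fδ)/sin δ ≈ 1.148.
p = a·p₁ + b·p₂ ≈ (-0.438, 0.897, -0.066); φ = arcsin(p_z) ≈ -3.79°, λ = atan2(p_y, p_x) ≈ 116.01°.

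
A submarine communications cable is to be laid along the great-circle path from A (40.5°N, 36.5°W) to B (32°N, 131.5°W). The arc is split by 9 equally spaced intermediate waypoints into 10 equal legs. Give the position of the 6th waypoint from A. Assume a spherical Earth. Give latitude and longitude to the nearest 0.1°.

≈ (45.7°N, 97.8°W)

Convert each endpoint to a unit vector on the sphere (x = cos φ cos λ, y = cos φ sin λ, z = sin φ).
The central angle between the endpoints is δ = arccos(p₁·p₂) ≈ 1.279 rad (73.3°).
Interpolate at f = 6/10 with slerp weights a = sin((1−f)δ)/sin δ ≈ 0.511, b = sin(fδ)/sin δ ≈ 0.725.
p = a·p₁ + b·p₂ ≈ (-0.095, -0.692, 0.716); φ = arcsin(p_z) ≈ 45.73°, λ = atan2(p_y, p_x) ≈ -97.81°.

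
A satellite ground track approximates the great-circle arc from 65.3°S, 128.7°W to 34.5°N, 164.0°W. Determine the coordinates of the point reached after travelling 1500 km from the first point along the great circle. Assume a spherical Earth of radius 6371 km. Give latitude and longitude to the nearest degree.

≈ 53°S, 140°W

Convert each endpoint to a unit vector on the sphere (x = cos φ cos λ, y = cos φ sin λ, z = sin φ).
The central angle between the endpoints is δ = arccos(p₁·p₂) ≈ 1.806 rad (103.5°). The total great-circle distance is δ·R ≈ 1.806 × 6371 ≈ 11509 km, so the target fraction is f = 1500/11509 ≈ 0.130.
Interpolate at f ≈ 0.130 with slerp weights a = sin((1−f)δ)/sin δ ≈ 1.028, b = sin(fδ)/sin δ ≈ 0.240.
p = a·p₁ + b·p₂ ≈ (-0.459, -0.390, -0.798); φ = arcsin(p_z) ≈ -52.98°, λ = atan2(p_y, p_x) ≈ -139.64°.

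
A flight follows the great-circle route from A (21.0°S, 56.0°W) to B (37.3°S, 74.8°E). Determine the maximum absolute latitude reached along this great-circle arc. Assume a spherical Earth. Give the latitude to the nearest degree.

≈ 54°S

The great circle lies in the plane with unit normal n̂ = (p₁ × p₂)/|p₁ × p₂|.
Here n̂_z ≈ +0.584; the vertex latitude is φ_max = arccos|n̂_z| ≈ 54.3°.
Check via Clairaut: cos φ_max = |cos φ₁| · sin C = cos(21.0°)·sin(141.3°) ≈ 0.584, again giving ≈ 54.3°.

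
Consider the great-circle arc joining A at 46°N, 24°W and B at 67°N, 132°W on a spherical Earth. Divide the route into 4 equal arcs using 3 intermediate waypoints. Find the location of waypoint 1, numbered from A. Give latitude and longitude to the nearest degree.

≈ 58°N, 36°W

Write both endpoints as unit vectors p₁, p₂ with components (cos φ cos λ, cos φ sin λ, sin φ).
The central angle between the endpoints is δ = arccos(p₁·p₂) ≈ 0.954 rad (54.7°).
Interpolate at f = 1/4 with slerp weights a = sin((1−f)δ)/sin δ ≈ 0.804, b = sin(fδ)/sin δ ≈ 0.290.
p = a·p₁ + b·p₂ ≈ (0.435, -0.311, 0.845); φ = arcsin(p_z) ≈ 57.68°, λ = atan2(p_y, p_x) ≈ -35.61°.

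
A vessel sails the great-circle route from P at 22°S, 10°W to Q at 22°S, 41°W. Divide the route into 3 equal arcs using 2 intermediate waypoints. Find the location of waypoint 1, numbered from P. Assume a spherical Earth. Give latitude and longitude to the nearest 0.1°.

From cos δ = sin φ₁ sin φ₂ + cos φ₁ cos φ₂ cos Δλ, the central angle is δ ≈ 0.501 rad (28.7°).
Interpolate at f = 1/3 with slerp weights a = sin((1−f)δ)/sin δ ≈ 0.683, b = sin(fδ)/sin δ ≈ 0.346.
p = a·p₁ + b·p₂ ≈ (0.865, -0.320, -0.385); φ = arcsin(p_z) ≈ -22.66°, λ = atan2(p_y, p_x) ≈ -20.32°.

≈ 22.7°S, 20.3°W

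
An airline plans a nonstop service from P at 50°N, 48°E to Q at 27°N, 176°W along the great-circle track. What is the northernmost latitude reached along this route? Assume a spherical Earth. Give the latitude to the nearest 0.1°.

≈ 66.5°N

The great circle lies in the plane with unit normal n̂ = (p₁ × p₂)/|p₁ × p₂|.
Here n̂_z ≈ +0.399; the vertex latitude is φ_max = arccos|n̂_z| ≈ 66.5°.
Check via Clairaut: cos φ_max = |cos φ₁| · sin C = cos(50.0°)·sin(38.3°) ≈ 0.399, again giving ≈ 66.5°.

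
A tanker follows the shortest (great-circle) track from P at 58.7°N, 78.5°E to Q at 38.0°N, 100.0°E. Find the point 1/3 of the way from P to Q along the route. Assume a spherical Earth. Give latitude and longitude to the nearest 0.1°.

The haversine formula gives a central angle δ ≈ 0.435 rad (24.9°) between the endpoints.
Interpolate at f = 1/3 with slerp weights a = sin((1−f)δ)/sin δ ≈ 0.679, b = sin(fδ)/sin δ ≈ 0.343.
p = a·p₁ + b·p₂ ≈ (0.023, 0.612, 0.791); φ = arcsin(p_z) ≈ 52.27°, λ = atan2(p_y, p_x) ≈ 87.81°.

≈ 52.3°N, 87.8°E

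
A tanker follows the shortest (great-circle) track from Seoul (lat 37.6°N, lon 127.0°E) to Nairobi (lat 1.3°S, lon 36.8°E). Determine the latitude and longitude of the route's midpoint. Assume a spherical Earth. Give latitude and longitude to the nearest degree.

≈ lat 25°N, lon 75°E

From cos δ = sin φ₁ sin φ₂ + cos φ₁ cos φ₂ cos Δλ, the central angle is δ ≈ 1.587 rad (91.0°).
Interpolate at f = 1/2 with slerp weights a = sin((1−f)δ)/sin δ ≈ 0.713, b = sin(fδ)/sin δ ≈ 0.713.
p = a·p₁ + b·p₂ ≈ (0.231, 0.878, 0.419); φ = arcsin(p_z) ≈ 24.76°, λ = atan2(p_y, p_x) ≈ 75.27°.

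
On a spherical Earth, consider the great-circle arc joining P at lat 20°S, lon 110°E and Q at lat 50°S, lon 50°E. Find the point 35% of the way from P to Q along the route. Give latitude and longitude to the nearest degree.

Convert each endpoint to a unit vector on the sphere (x = cos φ cos λ, y = cos φ sin λ, z = sin φ).
The central angle between the endpoints is δ = arccos(p₁·p₂) ≈ 0.972 rad (55.7°).
Interpolate at f = 0.35 with slerp weights a = sin((1−f)δ)/sin δ ≈ 0.715, b = sin(fδ)/sin δ ≈ 0.404.
p = a·p₁ + b·p₂ ≈ (-0.063, 0.830, -0.554); φ = arcsin(p_z) ≈ -33.64°, λ = atan2(p_y, p_x) ≈ 94.33°.

≈ lat 34°S, lon 94°E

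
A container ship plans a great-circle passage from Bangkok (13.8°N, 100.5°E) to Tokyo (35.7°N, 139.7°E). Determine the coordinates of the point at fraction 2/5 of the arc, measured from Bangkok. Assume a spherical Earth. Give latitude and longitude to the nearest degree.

≈ 24°N, 114°E

From cos δ = sin φ₁ sin φ₂ + cos φ₁ cos φ₂ cos Δλ, the central angle is δ ≈ 0.722 rad (41.4°).
Interpolate at f = 2/5 with slerp weights a = sin((1−f)δ)/sin δ ≈ 0.635, b = sin(fδ)/sin δ ≈ 0.431.
p = a·p₁ + b·p₂ ≈ (-0.379, 0.833, 0.403); φ = arcsin(p_z) ≈ 23.77°, λ = atan2(p_y, p_x) ≈ 114.49°.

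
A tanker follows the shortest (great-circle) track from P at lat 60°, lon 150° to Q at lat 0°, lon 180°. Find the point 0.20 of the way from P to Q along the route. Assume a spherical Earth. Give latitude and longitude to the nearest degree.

≈ lat 49°, lon 161°

Write both endpoints as unit vectors p₁, p₂ with components (cos φ cos λ, cos φ sin λ, sin φ).
The central angle between the endpoints is δ = arccos(p₁·p₂) ≈ 1.123 rad (64.3°).
Interpolate at f = 0.20 with slerp weights a = sin((1−f)δ)/sin δ ≈ 0.868, b = sin(fδ)/sin δ ≈ 0.247.
p = a·p₁ + b·p₂ ≈ (-0.623, 0.217, 0.752); φ = arcsin(p_z) ≈ 48.73°, λ = atan2(p_y, p_x) ≈ 160.79°.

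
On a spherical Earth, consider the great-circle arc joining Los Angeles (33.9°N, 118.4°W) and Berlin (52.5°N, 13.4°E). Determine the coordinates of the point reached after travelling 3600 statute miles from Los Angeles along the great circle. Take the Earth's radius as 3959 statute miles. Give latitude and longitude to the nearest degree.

≈ 68°N, 47°W

Convert each endpoint to a unit vector on the sphere (x = cos φ cos λ, y = cos φ sin λ, z = sin φ).
The central angle between the endpoints is δ = arccos(p₁·p₂) ≈ 1.465 rad (83.9°). The total great-circle distance is δ·R ≈ 1.465 × 3959 ≈ 5800 mi, so the target fraction is f = 3600/5800 ≈ 0.621.
Interpolate at f ≈ 0.621 with slerp weights a = sin((1−f)δ)/sin δ ≈ 0.530, b = sin(fδ)/sin δ ≈ 0.794.
p = a·p₁ + b·p₂ ≈ (0.261, -0.275, 0.925); φ = arcsin(p_z) ≈ 67.73°, λ = atan2(p_y, p_x) ≈ -46.58°.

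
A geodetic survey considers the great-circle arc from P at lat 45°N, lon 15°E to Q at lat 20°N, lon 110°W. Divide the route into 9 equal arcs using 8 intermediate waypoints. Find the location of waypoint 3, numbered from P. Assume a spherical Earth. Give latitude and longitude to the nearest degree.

≈ lat 57°N, lon 35°W

Write both endpoints as unit vectors p₁, p₂ with components (cos φ cos λ, cos φ sin λ, sin φ).
The central angle between the endpoints is δ = arccos(p₁·p₂) ≈ 1.711 rad (98.0°).
Interpolate at f = 3/9 with slerp weights a = sin((1−f)δ)/sin δ ≈ 0.918, b = sin(fδ)/sin δ ≈ 0.545.
p = a·p₁ + b·p₂ ≈ (0.452, -0.313, 0.835); φ = arcsin(p_z) ≈ 56.65°, λ = atan2(p_y, p_x) ≈ -34.76°.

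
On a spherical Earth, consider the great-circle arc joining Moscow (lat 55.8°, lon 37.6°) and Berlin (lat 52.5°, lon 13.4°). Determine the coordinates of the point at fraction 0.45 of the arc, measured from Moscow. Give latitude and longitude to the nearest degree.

The haversine formula gives a central angle δ ≈ 0.253 rad (14.5°) between the endpoints.
Interpolate at f = 0.45 with slerp weights a = sin((1−f)δ)/sin δ ≈ 0.554, b = sin(fδ)/sin δ ≈ 0.454.
p = a·p₁ + b·p₂ ≈ (0.516, 0.254, 0.818); φ = arcsin(p_z) ≈ 54.92°, λ = atan2(p_y, p_x) ≈ 26.24°.

≈ lat 55°, lon 26°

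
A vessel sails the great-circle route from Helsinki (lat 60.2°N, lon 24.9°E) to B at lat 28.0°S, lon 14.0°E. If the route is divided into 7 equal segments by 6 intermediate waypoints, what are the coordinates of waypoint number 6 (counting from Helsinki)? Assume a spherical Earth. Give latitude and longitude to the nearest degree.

The haversine formula gives a central angle δ ≈ 1.547 rad (88.7°) between the endpoints.
Interpolate at f = 6/7 with slerp weights a = sin((1−f)δ)/sin δ ≈ 0.219, b = sin(fδ)/sin δ ≈ 0.971.
p = a·p₁ + b·p₂ ≈ (0.930, 0.253, -0.265); φ = arcsin(p_z) ≈ -15.39°, λ = atan2(p_y, p_x) ≈ 15.22°.

≈ lat 15°S, lon 15°E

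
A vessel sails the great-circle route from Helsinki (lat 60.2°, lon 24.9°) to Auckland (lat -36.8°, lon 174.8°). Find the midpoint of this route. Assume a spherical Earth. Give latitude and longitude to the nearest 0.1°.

≈ lat 31.0°, lon 140.9°

Convert each endpoint to a unit vector on the sphere (x = cos φ cos λ, y = cos φ sin λ, z = sin φ).
The central angle between the endpoints is δ = arccos(p₁·p₂) ≈ 2.614 rad (149.8°).
Interpolate at f = 1/2 with slerp weights a = sin((1−f)δ)/sin δ ≈ 1.918, b = sin(fδ)/sin δ ≈ 1.918.
p = a·p₁ + b·p₂ ≈ (-0.665, 0.541, 0.515); φ = arcsin(p_z) ≈ 31.03°, λ = atan2(p_y, p_x) ≈ 140.89°.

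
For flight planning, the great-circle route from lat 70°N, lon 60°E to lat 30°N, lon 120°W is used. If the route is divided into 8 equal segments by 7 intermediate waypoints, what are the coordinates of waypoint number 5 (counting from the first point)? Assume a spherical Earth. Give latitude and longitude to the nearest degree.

Write both endpoints as unit vectors p₁, p₂ with components (cos φ cos λ, cos φ sin λ, sin φ).
The central angle between the endpoints is δ = arccos(p₁·p₂) ≈ 1.396 rad (80.0°).
Interpolate at f = 5/8 with slerp weights a = sin((1−f)δ)/sin δ ≈ 0.508, b = sin(fδ)/sin δ ≈ 0.778.
p = a·p₁ + b·p₂ ≈ (-0.250, -0.433, 0.866); φ = arcsin(p_z) ≈ 60.00°, λ = atan2(p_y, p_x) ≈ -120.00°.

≈ lat 60°N, lon 120°W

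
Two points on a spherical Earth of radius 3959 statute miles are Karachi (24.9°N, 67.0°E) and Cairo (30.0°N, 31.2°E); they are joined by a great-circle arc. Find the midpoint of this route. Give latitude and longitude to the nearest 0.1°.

From cos δ = sin φ₁ sin φ₂ + cos φ₁ cos φ₂ cos Δλ, the central angle is δ ≈ 0.559 rad (32.0°).
Interpolate at f = 1/2 with slerp weights a = sin((1−f)δ)/sin δ ≈ 0.520, b = sin(fδ)/sin δ ≈ 0.520.
p = a·p₁ + b·p₂ ≈ (0.570, 0.668, 0.479); φ = arcsin(p_z) ≈ 28.63°, λ = atan2(p_y, p_x) ≈ 49.53°.

≈ 28.6°N, 49.5°E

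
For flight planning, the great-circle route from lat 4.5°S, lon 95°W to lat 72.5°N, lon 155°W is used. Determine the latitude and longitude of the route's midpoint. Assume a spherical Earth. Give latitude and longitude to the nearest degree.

Convert each endpoint to a unit vector on the sphere (x = cos φ cos λ, y = cos φ sin λ, z = sin φ).
The central angle between the endpoints is δ = arccos(p₁·p₂) ≈ 1.496 rad (85.7°).
Interpolate at f = 1/2 with slerp weights a = sin((1−f)δ)/sin δ ≈ 0.682, b = sin(fδ)/sin δ ≈ 0.682.
p = a·p₁ + b·p₂ ≈ (-0.245, -0.764, 0.597); φ = arcsin(p_z) ≈ 36.65°, λ = atan2(p_y, p_x) ≈ -107.79°.

≈ lat 37°N, lon 108°W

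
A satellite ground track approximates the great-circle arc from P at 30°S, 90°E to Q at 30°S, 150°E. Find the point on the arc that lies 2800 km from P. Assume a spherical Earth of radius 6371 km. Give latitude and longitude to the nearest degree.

Write both endpoints as unit vectors p₁, p₂ with components (cos φ cos λ, cos φ sin λ, sin φ).
The central angle between the endpoints is δ = arccos(p₁·p₂) ≈ 0.896 rad (51.3°). The total great-circle distance is δ·R ≈ 0.896 × 6371 ≈ 5706 km, so the target fraction is f = 2800/5706 ≈ 0.491.
Interpolate at f ≈ 0.491 with slerp weights a = sin((1−f)δ)/sin δ ≈ 0.564, b = sin(fδ)/sin δ ≈ 0.545.
p = a·p₁ + b·p₂ ≈ (-0.409, 0.725, -0.555); φ = arcsin(p_z) ≈ -33.69°, λ = atan2(p_y, p_x) ≈ 119.43°.

≈ 34°S, 119°E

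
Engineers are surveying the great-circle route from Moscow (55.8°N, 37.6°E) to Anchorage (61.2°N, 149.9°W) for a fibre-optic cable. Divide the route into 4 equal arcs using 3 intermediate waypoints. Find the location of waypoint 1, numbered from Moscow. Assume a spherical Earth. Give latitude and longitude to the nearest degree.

Convert each endpoint to a unit vector on the sphere (x = cos φ cos λ, y = cos φ sin λ, z = sin φ).
The central angle between the endpoints is δ = arccos(p₁·p₂) ≈ 1.097 rad (62.9°).
Interpolate at f = 1/4 with slerp weights a = sin((1−f)δ)/sin δ ≈ 0.824, b = sin(fδ)/sin δ ≈ 0.304.
p = a·p₁ + b·p₂ ≈ (0.240, 0.209, 0.948); φ = arcsin(p_z) ≈ 71.44°, λ = atan2(p_y, p_x) ≈ 41.05°.

≈ (71°N, 41°E)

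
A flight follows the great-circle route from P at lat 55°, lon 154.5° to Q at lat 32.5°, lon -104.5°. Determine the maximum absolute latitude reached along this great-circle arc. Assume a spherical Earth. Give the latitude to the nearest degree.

≈ 60°

The great circle lies in the plane with unit normal n̂ = (p₁ × p₂)/|p₁ × p₂|.
Here n̂_z ≈ +0.506; the vertex latitude is φ_max = arccos|n̂_z| ≈ 59.6°.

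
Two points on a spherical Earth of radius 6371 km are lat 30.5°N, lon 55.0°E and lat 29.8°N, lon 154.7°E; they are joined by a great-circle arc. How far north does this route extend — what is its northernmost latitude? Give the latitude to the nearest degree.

The great circle lies in the plane with unit normal n̂ = (p₁ × p₂)/|p₁ × p₂|.
Here n̂_z ≈ +0.743; the vertex latitude is φ_max = arccos|n̂_z| ≈ 42.0°.
Check via Clairaut: cos φ_max = |cos φ₁| · sin C = cos(30.5°)·sin(59.6°) ≈ 0.743, again giving ≈ 42.0°.

≈ 42°N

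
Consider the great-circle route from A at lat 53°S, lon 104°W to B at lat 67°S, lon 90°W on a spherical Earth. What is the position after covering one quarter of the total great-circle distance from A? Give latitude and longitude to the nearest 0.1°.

≈ lat 56.6°S, lon 101.5°W

From cos δ = sin φ₁ sin φ₂ + cos φ₁ cos φ₂ cos Δλ, the central angle is δ ≈ 0.272 rad (15.6°).
Interpolate at f = 1/4 with slerp weights a = sin((1−f)δ)/sin δ ≈ 0.754, b = sin(fδ)/sin δ ≈ 0.253.
p = a·p₁ + b·p₂ ≈ (-0.110, -0.539, -0.835); φ = arcsin(p_z) ≈ -56.62°, λ = atan2(p_y, p_x) ≈ -101.51°.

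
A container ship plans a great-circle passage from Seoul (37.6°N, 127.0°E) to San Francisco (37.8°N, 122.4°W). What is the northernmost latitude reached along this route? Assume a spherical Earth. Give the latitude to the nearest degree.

≈ 54°N

The great circle lies in the plane with unit normal n̂ = (p₁ × p₂)/|p₁ × p₂|.
Here n̂_z ≈ +0.593; the vertex latitude is φ_max = arccos|n̂_z| ≈ 53.6°.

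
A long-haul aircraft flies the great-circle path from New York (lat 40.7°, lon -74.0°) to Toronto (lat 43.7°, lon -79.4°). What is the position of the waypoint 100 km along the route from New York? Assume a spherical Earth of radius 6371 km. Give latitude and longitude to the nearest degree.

Write both endpoints as unit vectors p₁, p₂ with components (cos φ cos λ, cos φ sin λ, sin φ).
The central angle between the endpoints is δ = arccos(p₁·p₂) ≈ 0.087 rad (5.0°). The total great-circle distance is δ·R ≈ 0.087 × 6371 ≈ 556 km, so the target fraction is f = 100/556 ≈ 0.180.
Interpolate at f ≈ 0.180 with slerp weights a = sin((1−f)δ)/sin δ ≈ 0.820, b = sin(fδ)/sin δ ≈ 0.180.
p = a·p₁ + b·p₂ ≈ (0.195, -0.726, 0.659); φ = arcsin(p_z) ≈ 41.26°, λ = atan2(p_y, p_x) ≈ -74.93°.

≈ lat 41°, lon -75°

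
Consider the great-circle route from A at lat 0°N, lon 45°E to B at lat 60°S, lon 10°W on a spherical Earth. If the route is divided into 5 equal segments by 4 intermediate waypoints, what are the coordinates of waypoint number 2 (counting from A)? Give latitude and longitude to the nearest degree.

The haversine formula gives a central angle δ ≈ 1.280 rad (73.3°) between the endpoints.
Interpolate at f = 2/5 with slerp weights a = sin((1−f)δ)/sin δ ≈ 0.725, b = sin(fδ)/sin δ ≈ 0.511.
p = a·p₁ + b·p₂ ≈ (0.765, 0.468, -0.443); φ = arcsin(p_z) ≈ -26.29°, λ = atan2(p_y, p_x) ≈ 31.49°.

≈ lat 26°S, lon 31°E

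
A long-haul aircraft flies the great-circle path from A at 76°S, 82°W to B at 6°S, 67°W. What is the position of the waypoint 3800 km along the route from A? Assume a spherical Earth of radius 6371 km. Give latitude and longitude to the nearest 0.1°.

≈ 42.2°S, 70.0°W

Convert each endpoint to a unit vector on the sphere (x = cos φ cos λ, y = cos φ sin λ, z = sin φ).
The central angle between the endpoints is δ = arccos(p₁·p₂) ≈ 1.230 rad (70.5°). The total great-circle distance is δ·R ≈ 1.230 × 6371 ≈ 7839 km, so the target fraction is f = 3800/7839 ≈ 0.485.
Interpolate at f ≈ 0.485 with slerp weights a = sin((1−f)δ)/sin δ ≈ 0.628, b = sin(fδ)/sin δ ≈ 0.596.
p = a·p₁ + b·p₂ ≈ (0.253, -0.696, -0.672); φ = arcsin(p_z) ≈ -42.22°, λ = atan2(p_y, p_x) ≈ -70.05°.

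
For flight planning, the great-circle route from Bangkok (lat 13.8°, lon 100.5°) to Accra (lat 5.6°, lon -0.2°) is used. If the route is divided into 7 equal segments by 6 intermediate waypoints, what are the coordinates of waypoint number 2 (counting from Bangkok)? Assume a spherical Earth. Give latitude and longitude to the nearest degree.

The haversine formula gives a central angle δ ≈ 1.728 rad (99.0°) between the endpoints.
Interpolate at f = 2/7 with slerp weights a = sin((1−f)δ)/sin δ ≈ 0.956, b = sin(fδ)/sin δ ≈ 0.480.
p = a·p₁ + b·p₂ ≈ (0.308, 0.911, 0.275); φ = arcsin(p_z) ≈ 15.95°, λ = atan2(p_y, p_x) ≈ 71.30°.

≈ lat 16°, lon 71°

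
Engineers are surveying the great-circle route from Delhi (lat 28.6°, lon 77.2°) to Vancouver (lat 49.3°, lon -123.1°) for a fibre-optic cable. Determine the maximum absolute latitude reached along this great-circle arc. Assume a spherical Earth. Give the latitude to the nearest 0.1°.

The great circle lies in the plane with unit normal n̂ = (p₁ × p₂)/|p₁ × p₂|.
Here n̂_z ≈ +0.202; the vertex latitude is φ_max = arccos|n̂_z| ≈ 78.4°.
Check via Clairaut: cos φ_max = |cos φ₁| · sin C = cos(28.6°)·sin(13.3°) ≈ 0.202, again giving ≈ 78.4°.

≈ 78.4°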